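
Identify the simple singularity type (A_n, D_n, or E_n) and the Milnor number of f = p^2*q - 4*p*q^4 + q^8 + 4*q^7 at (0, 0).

Type D9, Milnor number mu = 9.

The Hessian of f at 0 is [[0, 0], [0, 0]] with rank 0, so corank 2. A Groebner basis of the Jacobian ideal J(f) in C{p,q} is {p^2*q^2, -p^2*q - p^2/2 + p*q^3, -p*q/2 + q^4, p^3}; counting standard monomials gives mu = 9. Corank 2; j^3 = p^2*q has shape L^2 M (L != M), so D-series; mu = 9 gives D_9.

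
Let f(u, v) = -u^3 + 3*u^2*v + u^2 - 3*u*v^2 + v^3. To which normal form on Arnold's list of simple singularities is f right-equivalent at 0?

A_{2}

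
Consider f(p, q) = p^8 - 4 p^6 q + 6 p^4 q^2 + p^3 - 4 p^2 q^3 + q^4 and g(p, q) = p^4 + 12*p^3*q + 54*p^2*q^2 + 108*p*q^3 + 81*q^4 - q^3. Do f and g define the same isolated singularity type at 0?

Yes.

The Hessian of f at 0 is [[0, 0], [0, 0]] with rank 0, so corank 2. A Groebner basis of the Jacobian ideal J(f) in C{p,q} is {q^3, p^2}; counting standard monomials gives mu = 6. Corank 2; j^3 = p^3 is a perfect cube, so E-series; the 4-jet and mu = 6 give E_6. The Hessian of g at 0 is [[0, 0], [0, 0]] with rank 0, so corank 2. A Groebner basis of the Jacobian ideal J(g) in C{p,q} is {p^3 + 9*p^2*q, q^2}; counting standard monomials gives mu = 6. Corank 2; j^3 = -q^3 is a perfect cube, so E-series; the 4-jet and mu = 6 give E_6. Both have type E_6, hence right-equivalent.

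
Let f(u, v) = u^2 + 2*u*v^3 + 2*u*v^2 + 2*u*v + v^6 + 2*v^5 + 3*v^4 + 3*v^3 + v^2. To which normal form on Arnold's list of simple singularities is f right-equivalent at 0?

A_{2}

The Hessian of f at 0 has rank 1. Corank 1: A-series; mu = 2 gives A_2.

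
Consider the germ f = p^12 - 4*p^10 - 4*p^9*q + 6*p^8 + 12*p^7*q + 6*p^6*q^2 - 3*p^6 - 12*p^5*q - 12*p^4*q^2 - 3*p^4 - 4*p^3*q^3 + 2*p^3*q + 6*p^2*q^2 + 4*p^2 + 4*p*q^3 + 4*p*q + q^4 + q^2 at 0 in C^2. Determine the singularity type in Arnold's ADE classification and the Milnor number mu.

The Hessian of f at 0 has rank 1. Corank 1: A-series; mu = 3 gives A_3.

Type A_3, Milnor number mu = 3.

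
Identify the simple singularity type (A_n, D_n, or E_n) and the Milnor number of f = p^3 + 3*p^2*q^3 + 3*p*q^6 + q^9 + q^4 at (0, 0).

The Hessian of f at 0 has rank 0. Corank 2; j^3 = p^3 is a perfect cube, so E-series; the 4-jet and mu = 6 give E_6.

Type E_6, Milnor number mu = 6.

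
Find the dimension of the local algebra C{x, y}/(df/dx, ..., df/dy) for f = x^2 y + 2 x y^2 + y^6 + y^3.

The Hessian of f at 0 has rank 0. Corank 2; j^3 = y*(x + y)^2 has shape L^2 M (L != M), so D-series; mu = 7 gives D_7.

7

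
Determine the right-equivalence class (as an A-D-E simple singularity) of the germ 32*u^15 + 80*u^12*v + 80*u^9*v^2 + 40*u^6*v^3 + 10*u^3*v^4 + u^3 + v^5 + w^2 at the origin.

E_{8}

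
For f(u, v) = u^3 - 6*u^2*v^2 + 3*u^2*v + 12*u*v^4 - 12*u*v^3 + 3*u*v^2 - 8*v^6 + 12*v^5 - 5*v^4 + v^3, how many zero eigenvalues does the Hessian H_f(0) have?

The Hessian at 0 is [[0, 0], [0, 0]] of rank 0; hence corank 2.

2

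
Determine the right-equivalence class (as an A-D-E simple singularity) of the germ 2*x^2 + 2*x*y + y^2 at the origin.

A_1

The Hessian of f at 0 is [[4, 2], [2, 2]] with rank 2, so corank 0. A Groebner basis of the Jacobian ideal J(f) in C{x,y} is {x, y}; counting standard monomials gives mu = 1. Corank 0: nondegenerate Morse point, so A_1.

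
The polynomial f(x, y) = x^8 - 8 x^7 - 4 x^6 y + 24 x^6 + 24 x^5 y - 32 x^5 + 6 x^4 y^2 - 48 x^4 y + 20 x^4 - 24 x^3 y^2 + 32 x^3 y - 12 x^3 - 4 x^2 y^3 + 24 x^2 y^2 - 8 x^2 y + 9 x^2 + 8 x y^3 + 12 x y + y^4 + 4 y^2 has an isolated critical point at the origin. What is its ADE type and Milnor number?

Type A_{3}, Milnor number mu = 3.

The Hessian of f at 0 has rank 1. Corank 1: A-series; mu = 3 gives A_3.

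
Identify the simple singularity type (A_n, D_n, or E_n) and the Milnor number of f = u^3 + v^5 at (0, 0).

Type E_{8}, Milnor number mu = 8.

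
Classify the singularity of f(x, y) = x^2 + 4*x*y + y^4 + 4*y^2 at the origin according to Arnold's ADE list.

The Hessian of f at 0 is [[2, 4], [4, 8]] with rank 1, so corank 1. A Groebner basis of the Jacobian ideal J(f) in C{x,y} is {y^3, x + 2*y}; counting standard monomials gives mu = 3. Corank 1: A-series; mu = 3 gives A_3.

A_{3}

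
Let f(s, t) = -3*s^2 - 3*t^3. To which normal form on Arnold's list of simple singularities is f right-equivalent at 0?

A_2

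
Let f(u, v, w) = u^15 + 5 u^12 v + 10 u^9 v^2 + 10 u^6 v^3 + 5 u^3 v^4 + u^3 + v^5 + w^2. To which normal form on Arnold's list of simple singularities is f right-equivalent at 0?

E_{8}

The Hessian of f at 0 has rank 1. Corank 2; j^3 = u^3 is a perfect cube, so E-series; the 5-jet and mu = 8 give E_8.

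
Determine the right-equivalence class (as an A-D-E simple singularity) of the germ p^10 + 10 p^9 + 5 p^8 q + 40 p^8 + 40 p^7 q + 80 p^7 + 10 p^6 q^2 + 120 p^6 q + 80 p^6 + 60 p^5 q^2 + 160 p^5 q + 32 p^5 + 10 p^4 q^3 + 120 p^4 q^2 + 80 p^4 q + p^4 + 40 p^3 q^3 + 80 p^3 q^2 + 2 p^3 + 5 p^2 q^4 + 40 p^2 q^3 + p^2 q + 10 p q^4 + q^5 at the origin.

D_{6}

The Hessian of f at 0 is [[0, 0], [0, 0]] with rank 0, so corank 2. A Groebner basis of the Jacobian ideal J(f) in C{p,q} is {-p*q/10 + q^4, p*q^2, p^2 + p*q/2}; counting standard monomials gives mu = 6. Corank 2; j^3 = p^2*(2*p + q) has shape L^2 M (L != M), so D-series; mu = 6 gives D_6.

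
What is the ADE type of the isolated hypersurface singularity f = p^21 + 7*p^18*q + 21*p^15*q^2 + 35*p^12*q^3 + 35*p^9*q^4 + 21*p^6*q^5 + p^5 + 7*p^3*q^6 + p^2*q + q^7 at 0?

The Hessian of f at 0 has rank 0. Corank 2; j^3 = p^2*q has shape L^2 M (L != M), so D-series; mu = 8 gives D_8.

D_{8}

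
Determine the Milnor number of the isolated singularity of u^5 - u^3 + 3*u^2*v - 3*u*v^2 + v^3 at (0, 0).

The Hessian of f at 0 has rank 0. Corank 2; j^3 = -(u - v)^3 is a perfect cube, so E-series; the 5-jet and mu = 8 give E_8.

8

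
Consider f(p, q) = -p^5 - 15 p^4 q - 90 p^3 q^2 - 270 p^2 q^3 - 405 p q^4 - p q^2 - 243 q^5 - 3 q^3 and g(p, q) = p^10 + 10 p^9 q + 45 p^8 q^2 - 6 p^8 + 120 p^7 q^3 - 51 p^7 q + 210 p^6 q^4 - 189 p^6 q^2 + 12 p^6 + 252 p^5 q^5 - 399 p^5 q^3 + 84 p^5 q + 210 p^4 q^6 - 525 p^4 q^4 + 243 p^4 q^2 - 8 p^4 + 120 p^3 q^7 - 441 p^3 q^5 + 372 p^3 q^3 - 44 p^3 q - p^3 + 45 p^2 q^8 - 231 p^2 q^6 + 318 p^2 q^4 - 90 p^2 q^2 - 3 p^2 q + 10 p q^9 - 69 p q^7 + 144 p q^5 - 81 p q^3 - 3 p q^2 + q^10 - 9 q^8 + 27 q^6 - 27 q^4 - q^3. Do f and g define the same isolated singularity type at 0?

No.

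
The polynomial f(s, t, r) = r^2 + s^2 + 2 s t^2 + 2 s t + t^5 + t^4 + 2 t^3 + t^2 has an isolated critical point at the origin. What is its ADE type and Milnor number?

The Hessian of f at 0 has rank 2. Corank 1: A-series; mu = 4 gives A_4.

Type A_{4}, Milnor number mu = 4.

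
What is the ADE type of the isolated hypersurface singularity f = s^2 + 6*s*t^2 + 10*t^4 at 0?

A3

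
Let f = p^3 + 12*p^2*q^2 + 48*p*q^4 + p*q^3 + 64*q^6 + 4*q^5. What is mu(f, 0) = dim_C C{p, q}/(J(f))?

7

The Hessian of f at 0 is [[0, 0], [0, 0]] with rank 0, so corank 2. A Groebner basis of the Jacobian ideal J(f) in C{p,q} is {-p^2/16 + q^4 - q^3/48, p^3, p^2*q + p^2/48 + q^3/144, p^2/4 + p*q^2 + q^3/12}; counting standard monomials gives mu = 7. Corank 2; j^3 = p^3 is a perfect cube, so E-series; the 4-jet and mu = 7 give E_7.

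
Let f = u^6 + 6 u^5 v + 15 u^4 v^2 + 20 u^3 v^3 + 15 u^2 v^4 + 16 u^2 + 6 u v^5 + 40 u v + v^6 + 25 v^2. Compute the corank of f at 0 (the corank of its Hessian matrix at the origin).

1

Hessian at 0 has rank 1.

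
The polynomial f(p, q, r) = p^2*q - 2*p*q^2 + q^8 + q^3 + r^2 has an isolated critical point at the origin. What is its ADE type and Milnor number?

Type D_9, Milnor number mu = 9.

The Hessian of f at 0 has rank 1. Corank 2; j^3 = q*(p - q)^2 has shape L^2 M (L != M), so D-series; mu = 9 gives D_9.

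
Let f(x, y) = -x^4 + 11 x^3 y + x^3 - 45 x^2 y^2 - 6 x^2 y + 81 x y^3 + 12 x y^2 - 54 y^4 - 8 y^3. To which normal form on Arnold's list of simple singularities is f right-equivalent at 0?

E_{7}

The Hessian of f at 0 has rank 0. Corank 2; j^3 = (x - 2*y)^3 is a perfect cube, so E-series; the 4-jet and mu = 7 give E_7.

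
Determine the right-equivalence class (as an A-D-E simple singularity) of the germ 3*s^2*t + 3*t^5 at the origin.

D6

The Hessian of f at 0 is [[0, 0], [0, 0]] with rank 0, so corank 2. A Groebner basis of the Jacobian ideal J(f) in C{s,t} is {s^2/5 + t^4, s^3, s*t}; counting standard monomials gives mu = 6. Corank 2; j^3 = 3*s^2*t has shape L^2 M (L != M), so D-series; mu = 6 gives D_6.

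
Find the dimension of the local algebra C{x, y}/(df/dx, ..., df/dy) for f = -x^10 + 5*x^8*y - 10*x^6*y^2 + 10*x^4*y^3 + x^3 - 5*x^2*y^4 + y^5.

The Hessian of f at 0 has rank 0. Corank 2; j^3 = x^3 is a perfect cube, so E-series; the 5-jet and mu = 8 give E_8.

8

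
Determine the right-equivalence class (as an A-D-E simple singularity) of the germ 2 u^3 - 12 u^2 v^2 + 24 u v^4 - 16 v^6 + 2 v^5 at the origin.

E8

The Hessian of f at 0 has rank 0. Corank 2; j^3 = 2*u^3 is a perfect cube, so E-series; the 5-jet and mu = 8 give E_8.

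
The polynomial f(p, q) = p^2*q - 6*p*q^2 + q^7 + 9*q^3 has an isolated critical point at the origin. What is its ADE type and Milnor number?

Type D8, Milnor number mu = 8.

The Hessian of f at 0 is [[0, 0], [0, 0]] with rank 0, so corank 2. A Groebner basis of the Jacobian ideal J(f) in C{p,q} is {p^2/7 + q^6 - 9*q^2/7, p^3 - 27*q^3, p*q - 3*q^2}; counting standard monomials gives mu = 8. Corank 2; j^3 = q*(p - 3*q)^2 has shape L^2 M (L != M), so D-series; mu = 8 gives D_8.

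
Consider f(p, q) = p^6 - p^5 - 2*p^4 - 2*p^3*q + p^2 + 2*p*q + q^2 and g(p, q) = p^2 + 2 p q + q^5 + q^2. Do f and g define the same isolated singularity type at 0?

Yes.

The Hessian of f at 0 is [[2, 2], [2, 2]] with rank 1, so corank 1. A Groebner basis of the Jacobian ideal J(f) in C{p,q} is {p + q^3 + q, p^2 - q^2, p*q + q^2}; counting standard monomials gives mu = 4. Corank 1: A-series; mu = 4 gives A_4. The Hessian of g at 0 is [[2, 2], [2, 2]] with rank 1, so corank 1. A Groebner basis of the Jacobian ideal J(g) in C{p,q} is {q^4, p + q}; counting standard monomials gives mu = 4. Corank 1: A-series; mu = 4 gives A_4. Both have type A_4, hence right-equivalent.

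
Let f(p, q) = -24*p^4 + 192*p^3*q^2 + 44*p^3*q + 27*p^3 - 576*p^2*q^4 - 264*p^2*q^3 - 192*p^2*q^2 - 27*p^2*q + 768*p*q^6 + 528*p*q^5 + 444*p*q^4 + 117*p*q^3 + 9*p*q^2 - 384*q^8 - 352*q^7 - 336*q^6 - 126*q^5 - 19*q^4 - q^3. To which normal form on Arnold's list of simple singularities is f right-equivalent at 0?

The Hessian of f at 0 is [[0, 0], [0, 0]] with rank 0, so corank 2. A Groebner basis of the Jacobian ideal J(f) in C{p,q} is {-19683*p^2/77432 + 6561*p*q/38716 + q^4 - 27*q^3/77432 - 2187*q^2/77432, p^3 - 12987*p^2/77432 + 4329*p*q/38716 - 8657*q^3/232296 - 1443*q^2/77432, p^2*q - 26001*p^2/77432 + 8667*p*q/38716 - 77753*q^3/696888 - 2889*q^2/77432, -19521*p^2/38716 + p*q^2 + 6507*p*q/19358 - 116389*q^3/348444 - 2169*q^2/38716}; counting standard monomials gives mu = 7. Corank 2; j^3 = (3*p - q)^3 is a perfect cube, so E-series; the 4-jet and mu = 7 give E_7.

E_7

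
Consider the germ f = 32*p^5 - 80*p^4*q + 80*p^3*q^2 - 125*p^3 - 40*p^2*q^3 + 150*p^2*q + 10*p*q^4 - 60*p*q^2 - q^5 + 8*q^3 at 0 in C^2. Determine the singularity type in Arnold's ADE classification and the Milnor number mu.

The Hessian of f at 0 is [[0, 0], [0, 0]] with rank 0, so corank 2. A Groebner basis of the Jacobian ideal J(f) in C{p,q} is {q^5, p*q^3 - 17*q^4/40, p^2 - 4*p*q/5 + 4*q^2/25}; counting standard monomials gives mu = 8. Corank 2; j^3 = -(5*p - 2*q)^3 is a perfect cube, so E-series; the 5-jet and mu = 8 give E_8.

Type E_{8}, Milnor number mu = 8.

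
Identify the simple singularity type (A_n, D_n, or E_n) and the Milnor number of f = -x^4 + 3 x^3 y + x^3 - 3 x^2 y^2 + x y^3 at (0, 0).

Type E7, Milnor number mu = 7.

The Hessian of f at 0 is [[0, 0], [0, 0]] with rank 0, so corank 2. A Groebner basis of the Jacobian ideal J(f) in C{x,y} is {3*x^2 + y^4 + y^3, x^3, x^2*y - x^2 - y^3/3, -2*x^2 + x*y^2 - 2*y^3/3}; counting standard monomials gives mu = 7. Corank 2; j^3 = x^3 is a perfect cube, so E-series; the 4-jet and mu = 7 give E_7.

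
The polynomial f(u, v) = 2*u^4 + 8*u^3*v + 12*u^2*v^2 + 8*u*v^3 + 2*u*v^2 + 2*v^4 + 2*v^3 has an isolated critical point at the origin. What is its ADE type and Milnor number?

The Hessian of f at 0 is [[0, 0], [0, 0]] with rank 0, so corank 2. A Groebner basis of the Jacobian ideal J(f) in C{u,v} is {u^3 + v^2/4, v^3, u*v + v^2}; counting standard monomials gives mu = 5. Corank 2; j^3 = 2*v^2*(u + v) has shape L^2 M (L != M), so D-series; mu = 5 gives D_5.

Type D5, Milnor number mu = 5.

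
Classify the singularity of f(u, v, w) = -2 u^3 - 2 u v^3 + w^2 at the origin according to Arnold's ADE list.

E7

The Hessian of f at 0 has rank 1. Corank 2; j^3 = -2*u^3 is a perfect cube, so E-series; the 4-jet and mu = 7 give E_7.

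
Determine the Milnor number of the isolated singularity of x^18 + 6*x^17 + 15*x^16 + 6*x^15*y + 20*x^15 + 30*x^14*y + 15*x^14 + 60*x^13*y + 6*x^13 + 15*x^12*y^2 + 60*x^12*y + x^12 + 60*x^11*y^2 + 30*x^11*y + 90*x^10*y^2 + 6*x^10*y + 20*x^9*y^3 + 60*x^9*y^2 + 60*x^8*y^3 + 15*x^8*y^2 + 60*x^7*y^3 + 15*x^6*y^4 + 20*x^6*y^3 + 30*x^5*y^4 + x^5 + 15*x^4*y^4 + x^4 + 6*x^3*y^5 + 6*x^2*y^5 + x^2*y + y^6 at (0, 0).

The Hessian of f at 0 is [[0, 0], [0, 0]] with rank 0, so corank 2. A Groebner basis of the Jacobian ideal J(f) in C{x,y} is {x^2/6 + y^5, x^3, x*y}; counting standard monomials gives mu = 7. Corank 2; j^3 = x^2*y has shape L^2 M (L != M), so D-series; mu = 7 gives D_7.

7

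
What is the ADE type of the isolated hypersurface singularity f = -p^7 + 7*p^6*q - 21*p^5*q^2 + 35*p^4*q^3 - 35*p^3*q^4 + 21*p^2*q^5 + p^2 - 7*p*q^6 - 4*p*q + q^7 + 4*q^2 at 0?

A_6

The Hessian of f at 0 is [[2, -4], [-4, 8]] with rank 1, so corank 1. A Groebner basis of the Jacobian ideal J(f) in C{p,q} is {q^6, p - 2*q}; counting standard monomials gives mu = 6. Corank 1: A-series; mu = 6 gives A_6.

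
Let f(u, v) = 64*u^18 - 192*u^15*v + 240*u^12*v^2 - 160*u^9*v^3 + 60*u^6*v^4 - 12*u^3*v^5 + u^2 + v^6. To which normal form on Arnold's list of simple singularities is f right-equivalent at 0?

A_5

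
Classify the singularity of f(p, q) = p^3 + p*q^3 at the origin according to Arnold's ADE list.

E_{7}

The Hessian of f at 0 is [[0, 0], [0, 0]] with rank 0, so corank 2. A Groebner basis of the Jacobian ideal J(f) in C{p,q} is {p^3, p*q^2, 3*p^2 + q^3}; counting standard monomials gives mu = 7. Corank 2; j^3 = p^3 is a perfect cube, so E-series; the 4-jet and mu = 7 give E_7.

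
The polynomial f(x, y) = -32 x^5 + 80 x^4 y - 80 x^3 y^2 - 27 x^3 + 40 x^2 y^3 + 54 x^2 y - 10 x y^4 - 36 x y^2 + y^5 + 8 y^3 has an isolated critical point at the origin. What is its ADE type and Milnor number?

Type E_{8}, Milnor number mu = 8.

The Hessian of f at 0 is [[0, 0], [0, 0]] with rank 0, so corank 2. A Groebner basis of the Jacobian ideal J(f) in C{x,y} is {y^5, x*y^3 - 5*y^4/8, x^2 - 4*x*y/3 + 4*y^2/9}; counting standard monomials gives mu = 8. Corank 2; j^3 = -(3*x - 2*y)^3 is a perfect cube, so E-series; the 5-jet and mu = 8 give E_8.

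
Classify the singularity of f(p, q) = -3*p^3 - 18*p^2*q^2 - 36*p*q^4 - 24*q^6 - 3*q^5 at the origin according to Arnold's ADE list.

E8

The Hessian of f at 0 is [[0, 0], [0, 0]] with rank 0, so corank 2. A Groebner basis of the Jacobian ideal J(f) in C{p,q} is {q^4, p^3, p^2/4 + p*q^2}; counting standard monomials gives mu = 8. Corank 2; j^3 = -3*p^3 is a perfect cube, so E-series; the 5-jet and mu = 8 give E_8.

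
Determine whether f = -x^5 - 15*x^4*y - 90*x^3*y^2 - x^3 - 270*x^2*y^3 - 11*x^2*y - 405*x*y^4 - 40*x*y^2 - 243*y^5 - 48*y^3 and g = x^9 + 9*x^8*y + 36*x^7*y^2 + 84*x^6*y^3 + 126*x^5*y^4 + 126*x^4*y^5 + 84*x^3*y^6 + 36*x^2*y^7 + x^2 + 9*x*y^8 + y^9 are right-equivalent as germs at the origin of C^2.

No.

The Hessian of f at 0 has rank 0. Corank 2; j^3 = -(x + 3*y)*(x + 4*y)^2 has shape L^2 M (L != M), so D-series; mu = 6 gives D_6. The Hessian of g at 0 has rank 1. Corank 1: A-series; mu = 8 gives A_8. f is D_6 but g is A_8, hence not right-equivalent.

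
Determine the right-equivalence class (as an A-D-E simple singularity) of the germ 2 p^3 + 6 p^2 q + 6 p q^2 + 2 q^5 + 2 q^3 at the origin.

E8

The Hessian of f at 0 has rank 0. Corank 2; j^3 = 2*(p + q)^3 is a perfect cube, so E-series; the 5-jet and mu = 8 give E_8.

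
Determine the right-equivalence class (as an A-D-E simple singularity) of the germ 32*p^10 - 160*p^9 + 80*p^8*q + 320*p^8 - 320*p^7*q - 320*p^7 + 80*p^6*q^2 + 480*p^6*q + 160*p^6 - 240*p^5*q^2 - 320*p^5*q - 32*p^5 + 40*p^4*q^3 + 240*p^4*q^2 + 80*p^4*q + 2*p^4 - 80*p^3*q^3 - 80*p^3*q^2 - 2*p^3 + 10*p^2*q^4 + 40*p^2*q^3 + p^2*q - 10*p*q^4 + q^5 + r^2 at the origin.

D_{6}

The Hessian of f at 0 is [[0, 0, 0], [0, 0, 0], [0, 0, 2]] with rank 1, so corank 2. A Groebner basis of the Jacobian ideal J(f) in C{p,q,r} is {p*q/10 + q^4, p*q^2, p^2 - p*q/2, r}; counting standard monomials gives mu = 6. Corank 2; j^3 = -p^2*(2*p - q) has shape L^2 M (L != M), so D-series; mu = 6 gives D_6.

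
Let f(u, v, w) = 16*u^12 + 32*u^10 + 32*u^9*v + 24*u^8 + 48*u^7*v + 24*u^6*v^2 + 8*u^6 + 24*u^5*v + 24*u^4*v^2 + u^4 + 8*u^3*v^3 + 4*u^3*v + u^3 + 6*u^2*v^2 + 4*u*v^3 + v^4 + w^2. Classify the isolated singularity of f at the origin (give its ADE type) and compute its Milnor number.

Type E_6, Milnor number mu = 6.

The Hessian of f at 0 has rank 1. Corank 2; j^3 = u^3 is a perfect cube, so E-series; the 4-jet and mu = 6 give E_6.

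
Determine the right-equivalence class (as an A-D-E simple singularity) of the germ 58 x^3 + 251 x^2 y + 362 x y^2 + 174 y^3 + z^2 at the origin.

The Hessian of f at 0 has rank 1. Corank 2; j^3 = (2*x + 3*y)*(29*x^2 + 82*x*y + 58*y^2) splits into three distinct lines over C (the quadratic factor has nonzero discriminant), so D_4.

D_4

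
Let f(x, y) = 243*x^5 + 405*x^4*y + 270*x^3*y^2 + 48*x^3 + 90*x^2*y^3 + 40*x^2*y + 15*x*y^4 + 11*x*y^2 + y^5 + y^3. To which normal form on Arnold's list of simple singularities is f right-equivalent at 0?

D_{6}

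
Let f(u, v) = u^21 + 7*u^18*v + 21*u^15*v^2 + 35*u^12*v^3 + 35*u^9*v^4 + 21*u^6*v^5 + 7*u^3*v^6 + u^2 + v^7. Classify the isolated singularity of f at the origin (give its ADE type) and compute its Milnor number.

Type A_{6}, Milnor number mu = 6.

The Hessian of f at 0 has rank 1. Corank 1: A-series; mu = 6 gives A_6.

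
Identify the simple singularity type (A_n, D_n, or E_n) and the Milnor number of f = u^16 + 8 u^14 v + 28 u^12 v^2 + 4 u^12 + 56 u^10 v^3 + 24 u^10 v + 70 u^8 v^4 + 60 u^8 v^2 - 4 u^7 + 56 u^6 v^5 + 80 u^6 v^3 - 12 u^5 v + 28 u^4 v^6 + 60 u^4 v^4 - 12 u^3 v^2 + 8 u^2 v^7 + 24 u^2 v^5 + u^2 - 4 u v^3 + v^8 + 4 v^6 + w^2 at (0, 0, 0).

The Hessian of f at 0 has rank 2. Corank 1: A-series; mu = 7 gives A_7.

Type A_7, Milnor number mu = 7.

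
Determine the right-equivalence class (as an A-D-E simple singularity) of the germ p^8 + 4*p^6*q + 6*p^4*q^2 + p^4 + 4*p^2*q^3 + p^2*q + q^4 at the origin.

The Hessian of f at 0 has rank 0. Corank 2; j^3 = p^2*q has shape L^2 M (L != M), so D-series; mu = 5 gives D_5.

D5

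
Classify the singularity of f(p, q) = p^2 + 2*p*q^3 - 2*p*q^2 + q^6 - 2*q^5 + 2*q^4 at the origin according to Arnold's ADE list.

The Hessian of f at 0 is [[2, 0], [0, 0]] with rank 1, so corank 1. A Groebner basis of the Jacobian ideal J(f) in C{p,q} is {p^2, p*q, -p + q^2}; counting standard monomials gives mu = 3. Corank 1: A-series; mu = 3 gives A_3.

A_3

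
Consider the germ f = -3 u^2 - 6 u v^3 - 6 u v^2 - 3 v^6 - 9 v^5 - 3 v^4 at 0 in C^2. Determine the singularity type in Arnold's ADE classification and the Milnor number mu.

Type A_4, Milnor number mu = 4.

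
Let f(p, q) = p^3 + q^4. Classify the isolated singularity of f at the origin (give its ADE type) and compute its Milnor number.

Type E6, Milnor number mu = 6.

The Hessian of f at 0 has rank 0. Corank 2; j^3 = p^3 is a perfect cube, so E-series; the 4-jet and mu = 6 give E_6.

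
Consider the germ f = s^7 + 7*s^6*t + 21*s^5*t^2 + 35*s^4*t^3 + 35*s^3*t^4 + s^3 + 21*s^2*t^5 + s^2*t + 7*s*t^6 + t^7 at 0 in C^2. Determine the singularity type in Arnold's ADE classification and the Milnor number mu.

Type D_{8}, Milnor number mu = 8.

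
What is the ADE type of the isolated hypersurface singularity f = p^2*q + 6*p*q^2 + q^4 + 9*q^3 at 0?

The Hessian of f at 0 has rank 0. Corank 2; j^3 = q*(p + 3*q)^2 has shape L^2 M (L != M), so D-series; mu = 5 gives D_5.

D_5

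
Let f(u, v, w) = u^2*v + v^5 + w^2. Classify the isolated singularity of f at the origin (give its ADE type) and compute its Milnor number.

Type D_{6}, Milnor number mu = 6.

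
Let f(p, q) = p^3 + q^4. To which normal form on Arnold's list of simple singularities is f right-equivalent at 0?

E6

The Hessian of f at 0 has rank 0. Corank 2; j^3 = p^3 is a perfect cube, so E-series; the 4-jet and mu = 6 give E_6.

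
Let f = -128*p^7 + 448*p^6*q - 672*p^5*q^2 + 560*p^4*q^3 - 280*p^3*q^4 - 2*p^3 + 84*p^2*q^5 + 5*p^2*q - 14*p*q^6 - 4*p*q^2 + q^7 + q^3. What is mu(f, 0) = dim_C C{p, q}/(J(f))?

8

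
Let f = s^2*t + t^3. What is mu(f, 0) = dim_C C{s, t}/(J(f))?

The Hessian of f at 0 is [[0, 0], [0, 0]] with rank 0, so corank 2. A Groebner basis of the Jacobian ideal J(f) in C{s,t} is {t^3, s^2 + 3*t^2, s*t}; counting standard monomials gives mu = 4. Corank 2; j^3 = t*(s^2 + t^2) splits into three distinct lines over C (the quadratic factor has nonzero discriminant), so D_4.

4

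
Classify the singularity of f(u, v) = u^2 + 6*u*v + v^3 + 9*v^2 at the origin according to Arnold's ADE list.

A_2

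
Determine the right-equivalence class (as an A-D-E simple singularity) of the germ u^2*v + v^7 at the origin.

The Hessian of f at 0 has rank 0. Corank 2; j^3 = u^2*v has shape L^2 M (L != M), so D-series; mu = 8 gives D_8.

D_{8}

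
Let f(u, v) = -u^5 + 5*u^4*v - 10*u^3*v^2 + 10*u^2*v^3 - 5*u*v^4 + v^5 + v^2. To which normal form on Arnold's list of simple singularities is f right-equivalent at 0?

The Hessian of f at 0 has rank 1. Corank 1: A-series; mu = 4 gives A_4.

A_{4}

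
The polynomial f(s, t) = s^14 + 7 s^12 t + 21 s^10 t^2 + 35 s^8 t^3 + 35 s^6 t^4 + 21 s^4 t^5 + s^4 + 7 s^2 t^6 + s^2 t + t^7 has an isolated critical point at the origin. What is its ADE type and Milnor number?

Type D_{8}, Milnor number mu = 8.

The Hessian of f at 0 has rank 0. Corank 2; j^3 = s^2*t has shape L^2 M (L != M), so D-series; mu = 8 gives D_8.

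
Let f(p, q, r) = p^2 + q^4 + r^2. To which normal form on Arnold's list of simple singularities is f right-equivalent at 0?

The Hessian of f at 0 has rank 2. Corank 1: A-series; mu = 3 gives A_3.

A_{3}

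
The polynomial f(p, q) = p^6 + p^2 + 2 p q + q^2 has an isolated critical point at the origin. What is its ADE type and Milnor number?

Type A5, Milnor number mu = 5.

The Hessian of f at 0 is [[2, 2], [2, 2]] with rank 1, so corank 1. A Groebner basis of the Jacobian ideal J(f) in C{p,q} is {q^5, p + q}; counting standard monomials gives mu = 5. Corank 1: A-series; mu = 5 gives A_5.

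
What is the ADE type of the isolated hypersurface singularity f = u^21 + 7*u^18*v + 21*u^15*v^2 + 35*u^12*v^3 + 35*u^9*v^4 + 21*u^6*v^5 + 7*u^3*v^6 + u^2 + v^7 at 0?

A_6

The Hessian of f at 0 has rank 1. Corank 1: A-series; mu = 6 gives A_6.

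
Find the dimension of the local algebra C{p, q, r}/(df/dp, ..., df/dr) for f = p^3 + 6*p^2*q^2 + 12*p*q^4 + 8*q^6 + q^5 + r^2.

The Hessian of f at 0 has rank 1. Corank 2; j^3 = p^3 is a perfect cube, so E-series; the 5-jet and mu = 8 give E_8.

8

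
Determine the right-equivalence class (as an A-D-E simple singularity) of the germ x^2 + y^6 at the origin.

A5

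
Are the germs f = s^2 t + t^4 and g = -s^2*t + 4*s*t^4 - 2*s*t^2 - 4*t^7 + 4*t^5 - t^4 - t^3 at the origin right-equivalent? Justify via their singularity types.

Yes.

The Hessian of f at 0 has rank 0. Corank 2; j^3 = s^2*t has shape L^2 M (L != M), so D-series; mu = 5 gives D_5. The Hessian of g at 0 has rank 0. Corank 2; j^3 = -t*(s + t)^2 has shape L^2 M (L != M), so D-series; mu = 5 gives D_5. Both have type D_5, hence right-equivalent.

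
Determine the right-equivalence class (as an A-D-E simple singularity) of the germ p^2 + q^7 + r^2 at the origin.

The Hessian of f at 0 has rank 2. Corank 1: A-series; mu = 6 gives A_6.

A6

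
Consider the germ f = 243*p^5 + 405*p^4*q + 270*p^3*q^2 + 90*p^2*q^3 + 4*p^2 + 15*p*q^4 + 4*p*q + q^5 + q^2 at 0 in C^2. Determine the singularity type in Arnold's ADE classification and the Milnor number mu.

Type A4, Milnor number mu = 4.

The Hessian of f at 0 is [[8, 4], [4, 2]] with rank 1, so corank 1. A Groebner basis of the Jacobian ideal J(f) in C{p,q} is {q^4, p + q/2}; counting standard monomials gives mu = 4. Corank 1: A-series; mu = 4 gives A_4.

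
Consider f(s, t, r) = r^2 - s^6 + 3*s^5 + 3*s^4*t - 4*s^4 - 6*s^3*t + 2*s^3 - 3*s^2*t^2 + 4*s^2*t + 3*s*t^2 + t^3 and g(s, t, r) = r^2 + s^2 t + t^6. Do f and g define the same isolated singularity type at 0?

The Hessian of f at 0 has rank 1. Corank 2; j^3 = (s + t)*(2*s^2 + 2*s*t + t^2) splits into three distinct lines over C (the quadratic factor has nonzero discriminant), so D_4. The Hessian of g at 0 has rank 1. Corank 2; j^3 = s^2*t has shape L^2 M (L != M), so D-series; mu = 7 gives D_7. f is D_4 but g is D_7, hence not right-equivalent.

No.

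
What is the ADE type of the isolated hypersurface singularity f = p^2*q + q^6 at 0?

The Hessian of f at 0 has rank 0. Corank 2; j^3 = p^2*q has shape L^2 M (L != M), so D-series; mu = 7 gives D_7.

D7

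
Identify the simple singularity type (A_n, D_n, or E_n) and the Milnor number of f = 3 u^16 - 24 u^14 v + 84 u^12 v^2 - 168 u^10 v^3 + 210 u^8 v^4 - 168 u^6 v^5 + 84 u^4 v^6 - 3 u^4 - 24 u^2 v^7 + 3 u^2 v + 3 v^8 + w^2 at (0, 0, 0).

Type D_{9}, Milnor number mu = 9.

The Hessian of f at 0 has rank 1. Corank 2; j^3 = 3*u^2*v has shape L^2 M (L != M), so D-series; mu = 9 gives D_9.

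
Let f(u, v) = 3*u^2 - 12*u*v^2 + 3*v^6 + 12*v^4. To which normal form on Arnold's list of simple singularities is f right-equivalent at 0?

The Hessian of f at 0 is [[6, 0], [0, 0]] with rank 1, so corank 1. A Groebner basis of the Jacobian ideal J(f) in C{u,v} is {u^3, u^2*v, -u/2 + v^2}; counting standard monomials gives mu = 5. Corank 1: A-series; mu = 5 gives A_5.

A5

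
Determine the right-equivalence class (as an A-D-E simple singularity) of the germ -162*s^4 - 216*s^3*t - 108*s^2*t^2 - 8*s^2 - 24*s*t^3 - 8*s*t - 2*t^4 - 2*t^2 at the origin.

A_3

The Hessian of f at 0 has rank 1. Corank 1: A-series; mu = 3 gives A_3.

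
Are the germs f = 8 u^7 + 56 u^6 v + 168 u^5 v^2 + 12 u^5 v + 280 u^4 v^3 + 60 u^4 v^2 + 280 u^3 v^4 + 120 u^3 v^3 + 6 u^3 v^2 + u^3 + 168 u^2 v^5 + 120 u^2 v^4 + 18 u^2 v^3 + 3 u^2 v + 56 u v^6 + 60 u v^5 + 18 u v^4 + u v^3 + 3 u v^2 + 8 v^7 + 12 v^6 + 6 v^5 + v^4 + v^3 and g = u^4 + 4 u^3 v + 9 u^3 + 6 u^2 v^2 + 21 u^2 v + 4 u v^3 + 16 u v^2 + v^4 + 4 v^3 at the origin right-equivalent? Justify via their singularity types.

No.

The Hessian of f at 0 has rank 0. Corank 2; j^3 = (u + v)^3 is a perfect cube, so E-series; the 4-jet and mu = 7 give E_7. The Hessian of g at 0 has rank 0. Corank 2; j^3 = (u + v)*(3*u + 2*v)^2 has shape L^2 M (L != M), so D-series; mu = 5 gives D_5. f is E_7 but g is D_5, hence not right-equivalent.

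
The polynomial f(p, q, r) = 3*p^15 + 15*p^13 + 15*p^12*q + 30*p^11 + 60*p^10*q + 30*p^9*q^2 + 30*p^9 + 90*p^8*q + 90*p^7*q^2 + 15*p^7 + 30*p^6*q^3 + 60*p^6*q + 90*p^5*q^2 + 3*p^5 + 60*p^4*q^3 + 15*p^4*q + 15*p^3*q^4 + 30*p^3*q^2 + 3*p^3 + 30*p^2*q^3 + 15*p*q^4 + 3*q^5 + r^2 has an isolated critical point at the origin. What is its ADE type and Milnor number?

The Hessian of f at 0 has rank 1. Corank 2; j^3 = 3*p^3 is a perfect cube, so E-series; the 5-jet and mu = 8 give E_8.

Type E_8, Milnor number mu = 8.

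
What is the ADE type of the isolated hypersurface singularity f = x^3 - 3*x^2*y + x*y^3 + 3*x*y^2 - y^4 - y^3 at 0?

E7

The Hessian of f at 0 is [[0, 0], [0, 0]] with rank 0, so corank 2. A Groebner basis of the Jacobian ideal J(f) in C{x,y} is {x^3 - 3*x^2*y - 6*x^2 + 12*x*y - 6*y^2, 3*x^2 + x*y^2 - 6*x*y + 3*y^2, 3*x^2 - 6*x*y + y^3 + 3*y^2}; counting standard monomials gives mu = 7. Corank 2; j^3 = (x - y)^3 is a perfect cube, so E-series; the 4-jet and mu = 7 give E_7.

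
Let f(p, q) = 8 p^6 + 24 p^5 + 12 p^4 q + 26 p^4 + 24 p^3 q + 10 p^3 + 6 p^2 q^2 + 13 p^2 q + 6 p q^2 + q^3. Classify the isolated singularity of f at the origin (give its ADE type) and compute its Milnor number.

The Hessian of f at 0 has rank 0. Corank 2; j^3 = (2*p + q)*(5*p^2 + 4*p*q + q^2) splits into three distinct lines over C (the quadratic factor has nonzero discriminant), so D_4.

Type D_{4}, Milnor number mu = 4.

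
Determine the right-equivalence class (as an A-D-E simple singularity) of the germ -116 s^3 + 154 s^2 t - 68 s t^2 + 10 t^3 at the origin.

D_{4}

The Hessian of f at 0 has rank 0. Corank 2; j^3 = -2*(2*s - t)*(29*s^2 - 24*s*t + 5*t^2) splits into three distinct lines over C (the quadratic factor has nonzero discriminant), so D_4.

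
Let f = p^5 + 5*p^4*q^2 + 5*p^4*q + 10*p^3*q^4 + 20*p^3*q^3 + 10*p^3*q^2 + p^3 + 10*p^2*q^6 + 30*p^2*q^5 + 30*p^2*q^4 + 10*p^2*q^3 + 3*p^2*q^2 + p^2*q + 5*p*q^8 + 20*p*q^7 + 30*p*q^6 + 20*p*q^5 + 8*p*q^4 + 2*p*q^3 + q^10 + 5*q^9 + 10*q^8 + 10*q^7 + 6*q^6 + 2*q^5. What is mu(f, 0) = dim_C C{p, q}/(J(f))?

6

The Hessian of f at 0 has rank 0. Corank 2; j^3 = p^2*(p + q) has shape L^2 M (L != M), so D-series; mu = 6 gives D_6.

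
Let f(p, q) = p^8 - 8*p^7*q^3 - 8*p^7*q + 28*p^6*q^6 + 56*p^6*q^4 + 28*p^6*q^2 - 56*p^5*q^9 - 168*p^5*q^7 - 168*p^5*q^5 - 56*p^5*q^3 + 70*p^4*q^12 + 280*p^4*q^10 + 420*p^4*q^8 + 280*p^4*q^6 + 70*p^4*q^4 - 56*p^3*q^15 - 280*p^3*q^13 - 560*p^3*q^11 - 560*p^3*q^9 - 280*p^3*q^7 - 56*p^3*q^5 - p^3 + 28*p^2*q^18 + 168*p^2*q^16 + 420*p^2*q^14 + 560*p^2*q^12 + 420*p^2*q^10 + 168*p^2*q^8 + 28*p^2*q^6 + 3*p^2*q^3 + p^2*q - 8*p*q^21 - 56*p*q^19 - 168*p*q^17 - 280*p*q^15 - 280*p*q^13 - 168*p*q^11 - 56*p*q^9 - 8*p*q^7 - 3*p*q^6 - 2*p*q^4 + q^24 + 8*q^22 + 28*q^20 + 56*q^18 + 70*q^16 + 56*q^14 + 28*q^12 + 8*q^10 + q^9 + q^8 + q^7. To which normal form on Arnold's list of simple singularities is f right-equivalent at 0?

D9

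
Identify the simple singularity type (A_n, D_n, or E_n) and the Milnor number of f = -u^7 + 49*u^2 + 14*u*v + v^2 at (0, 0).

Type A_{6}, Milnor number mu = 6.

The Hessian of f at 0 is [[98, 14], [14, 2]] with rank 1, so corank 1. A Groebner basis of the Jacobian ideal J(f) in C{u,v} is {v^6, u + v/7}; counting standard monomials gives mu = 6. Corank 1: A-series; mu = 6 gives A_6.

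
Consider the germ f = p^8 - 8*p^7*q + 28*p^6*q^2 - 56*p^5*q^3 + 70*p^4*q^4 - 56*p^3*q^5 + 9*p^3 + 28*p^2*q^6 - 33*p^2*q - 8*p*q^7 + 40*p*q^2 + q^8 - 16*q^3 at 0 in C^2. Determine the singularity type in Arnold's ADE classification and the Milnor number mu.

Type D_9, Milnor number mu = 9.

The Hessian of f at 0 has rank 0. Corank 2; j^3 = (p - q)*(3*p - 4*q)^2 has shape L^2 M (L != M), so D-series; mu = 9 gives D_9.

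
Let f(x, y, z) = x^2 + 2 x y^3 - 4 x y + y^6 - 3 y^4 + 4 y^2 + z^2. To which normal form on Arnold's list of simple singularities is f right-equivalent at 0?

The Hessian of f at 0 is [[2, -4, 0], [-4, 8, 0], [0, 0, 2]] with rank 2, so corank 1. A Groebner basis of the Jacobian ideal J(f) in C{x,y,z} is {y^3, x - 2*y, z}; counting standard monomials gives mu = 3. Corank 1: A-series; mu = 3 gives A_3.

A_{3}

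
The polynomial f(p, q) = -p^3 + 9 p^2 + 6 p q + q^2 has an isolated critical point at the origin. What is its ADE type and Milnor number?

Type A_{2}, Milnor number mu = 2.

The Hessian of f at 0 is [[18, 6], [6, 2]] with rank 1, so corank 1. A Groebner basis of the Jacobian ideal J(f) in C{p,q} is {q^2, p + q/3}; counting standard monomials gives mu = 2. Corank 1: A-series; mu = 2 gives A_2.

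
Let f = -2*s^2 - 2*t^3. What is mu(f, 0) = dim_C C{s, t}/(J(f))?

2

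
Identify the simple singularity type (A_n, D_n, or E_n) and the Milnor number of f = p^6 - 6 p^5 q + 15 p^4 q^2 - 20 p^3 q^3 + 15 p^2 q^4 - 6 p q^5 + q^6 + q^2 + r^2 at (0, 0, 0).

Type A_5, Milnor number mu = 5.

The Hessian of f at 0 has rank 2. Corank 1: A-series; mu = 5 gives A_5.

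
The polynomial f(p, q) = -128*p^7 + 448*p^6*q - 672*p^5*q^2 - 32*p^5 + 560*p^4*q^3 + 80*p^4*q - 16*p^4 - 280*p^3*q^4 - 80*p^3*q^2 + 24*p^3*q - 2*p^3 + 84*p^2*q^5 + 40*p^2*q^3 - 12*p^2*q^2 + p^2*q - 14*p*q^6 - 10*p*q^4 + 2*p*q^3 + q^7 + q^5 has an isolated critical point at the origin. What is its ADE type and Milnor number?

The Hessian of f at 0 has rank 0. Corank 2; j^3 = -p^2*(2*p - q) has shape L^2 M (L != M), so D-series; mu = 8 gives D_8.

Type D8, Milnor number mu = 8.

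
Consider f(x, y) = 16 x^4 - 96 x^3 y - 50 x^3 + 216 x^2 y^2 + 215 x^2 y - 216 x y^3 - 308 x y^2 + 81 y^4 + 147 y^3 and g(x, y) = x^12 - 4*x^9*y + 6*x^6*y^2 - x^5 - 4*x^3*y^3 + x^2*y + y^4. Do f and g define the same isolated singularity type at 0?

Yes.

The Hessian of f at 0 has rank 0. Corank 2; j^3 = -(2*x - 3*y)*(5*x - 7*y)^2 has shape L^2 M (L != M), so D-series; mu = 5 gives D_5. The Hessian of g at 0 has rank 0. Corank 2; j^3 = x^2*y has shape L^2 M (L != M), so D-series; mu = 5 gives D_5. Both have type D_5, hence right-equivalent.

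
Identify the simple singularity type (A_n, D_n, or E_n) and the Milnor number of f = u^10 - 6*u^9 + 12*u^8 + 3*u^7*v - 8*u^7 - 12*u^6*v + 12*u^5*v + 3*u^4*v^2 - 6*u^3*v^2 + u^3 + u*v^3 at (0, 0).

Type E_{7}, Milnor number mu = 7.

The Hessian of f at 0 has rank 0. Corank 2; j^3 = u^3 is a perfect cube, so E-series; the 4-jet and mu = 7 give E_7.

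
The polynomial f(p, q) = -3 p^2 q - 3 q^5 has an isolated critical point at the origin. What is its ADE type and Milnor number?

Type D_{6}, Milnor number mu = 6.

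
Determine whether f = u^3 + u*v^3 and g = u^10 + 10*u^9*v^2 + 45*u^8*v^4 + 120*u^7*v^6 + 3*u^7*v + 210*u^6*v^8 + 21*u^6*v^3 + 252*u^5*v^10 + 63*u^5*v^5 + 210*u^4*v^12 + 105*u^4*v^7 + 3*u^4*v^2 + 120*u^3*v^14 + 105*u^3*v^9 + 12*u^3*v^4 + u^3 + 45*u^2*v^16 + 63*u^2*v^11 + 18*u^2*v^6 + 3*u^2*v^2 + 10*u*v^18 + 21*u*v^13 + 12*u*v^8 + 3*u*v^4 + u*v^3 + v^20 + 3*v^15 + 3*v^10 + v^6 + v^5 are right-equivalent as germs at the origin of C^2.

Yes.

The Hessian of f at 0 is [[0, 0], [0, 0]] with rank 0, so corank 2. A Groebner basis of the Jacobian ideal J(f) in C{u,v} is {u^3, u*v^2, 3*u^2 + v^3}; counting standard monomials gives mu = 7. Corank 2; j^3 = u^3 is a perfect cube, so E-series; the 4-jet and mu = 7 give E_7. The Hessian of g at 0 is [[0, 0], [0, 0]] with rank 0, so corank 2. A Groebner basis of the Jacobian ideal J(g) in C{u,v} is {-u^2 + v^4 - v^3/3, u^3, u^2*v + u^2/3 + v^3/9, u^2 + u*v^2 + v^3/3}; counting standard monomials gives mu = 7. Corank 2; j^3 = u^3 is a perfect cube, so E-series; the 4-jet and mu = 7 give E_7. Both have type E_7, hence right-equivalent.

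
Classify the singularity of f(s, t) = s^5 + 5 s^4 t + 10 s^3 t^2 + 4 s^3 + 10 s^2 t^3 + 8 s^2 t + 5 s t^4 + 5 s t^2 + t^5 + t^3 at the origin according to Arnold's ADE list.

D6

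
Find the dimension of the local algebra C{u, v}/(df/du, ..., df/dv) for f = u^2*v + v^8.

9

The Hessian of f at 0 has rank 0. Corank 2; j^3 = u^2*v has shape L^2 M (L != M), so D-series; mu = 9 gives D_9.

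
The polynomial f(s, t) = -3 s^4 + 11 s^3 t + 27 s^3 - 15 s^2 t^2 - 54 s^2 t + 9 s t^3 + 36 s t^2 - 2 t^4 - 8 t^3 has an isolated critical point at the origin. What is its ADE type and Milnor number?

Type E_7, Milnor number mu = 7.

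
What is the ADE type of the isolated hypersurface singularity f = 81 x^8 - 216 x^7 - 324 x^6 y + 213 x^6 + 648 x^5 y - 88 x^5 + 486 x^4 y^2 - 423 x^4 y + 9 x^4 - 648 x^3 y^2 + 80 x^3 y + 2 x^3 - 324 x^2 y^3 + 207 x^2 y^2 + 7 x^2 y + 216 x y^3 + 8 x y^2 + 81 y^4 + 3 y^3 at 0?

D_5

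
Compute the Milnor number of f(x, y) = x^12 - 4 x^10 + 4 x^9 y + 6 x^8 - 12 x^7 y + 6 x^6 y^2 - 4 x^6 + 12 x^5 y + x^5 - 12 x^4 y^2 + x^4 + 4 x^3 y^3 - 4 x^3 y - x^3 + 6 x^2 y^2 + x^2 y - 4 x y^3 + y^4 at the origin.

The Hessian of f at 0 is [[0, 0], [0, 0]] with rank 0, so corank 2. A Groebner basis of the Jacobian ideal J(f) in C{x,y} is {x*y^2, x*y/4 + y^3, x^2 - x*y}; counting standard monomials gives mu = 5. Corank 2; j^3 = -x^2*(x - y) has shape L^2 M (L != M), so D-series; mu = 5 gives D_5.

5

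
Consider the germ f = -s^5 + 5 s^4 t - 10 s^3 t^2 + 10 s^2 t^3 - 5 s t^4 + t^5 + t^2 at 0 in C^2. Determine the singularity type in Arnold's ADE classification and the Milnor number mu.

Type A_4, Milnor number mu = 4.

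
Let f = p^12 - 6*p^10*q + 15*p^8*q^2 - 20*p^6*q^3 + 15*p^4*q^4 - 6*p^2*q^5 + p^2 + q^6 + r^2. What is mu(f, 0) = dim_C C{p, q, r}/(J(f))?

5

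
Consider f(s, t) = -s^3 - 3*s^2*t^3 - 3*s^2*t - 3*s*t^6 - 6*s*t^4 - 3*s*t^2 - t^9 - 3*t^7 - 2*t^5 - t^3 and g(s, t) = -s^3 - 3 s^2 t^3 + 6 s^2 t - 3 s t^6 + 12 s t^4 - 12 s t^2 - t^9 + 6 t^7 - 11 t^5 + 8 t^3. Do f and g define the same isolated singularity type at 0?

Yes.

The Hessian of f at 0 has rank 0. Corank 2; j^3 = -(s + t)^3 is a perfect cube, so E-series; the 5-jet and mu = 8 give E_8. The Hessian of g at 0 has rank 0. Corank 2; j^3 = -(s - 2*t)^3 is a perfect cube, so E-series; the 5-jet and mu = 8 give E_8. Both have type E_8, hence right-equivalent.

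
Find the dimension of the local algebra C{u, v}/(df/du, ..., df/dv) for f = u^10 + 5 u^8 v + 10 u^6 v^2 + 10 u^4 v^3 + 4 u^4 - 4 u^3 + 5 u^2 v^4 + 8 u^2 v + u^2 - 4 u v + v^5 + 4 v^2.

The Hessian of f at 0 has rank 1. Corank 1: A-series; mu = 4 gives A_4.

4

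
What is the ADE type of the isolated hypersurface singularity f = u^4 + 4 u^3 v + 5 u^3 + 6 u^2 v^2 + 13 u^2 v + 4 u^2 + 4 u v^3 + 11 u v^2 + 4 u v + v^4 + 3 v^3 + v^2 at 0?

A2

The Hessian of f at 0 has rank 1. Corank 1: A-series; mu = 2 gives A_2.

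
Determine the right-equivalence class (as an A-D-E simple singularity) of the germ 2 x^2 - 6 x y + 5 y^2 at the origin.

A1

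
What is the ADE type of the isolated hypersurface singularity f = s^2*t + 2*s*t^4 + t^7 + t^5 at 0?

D_6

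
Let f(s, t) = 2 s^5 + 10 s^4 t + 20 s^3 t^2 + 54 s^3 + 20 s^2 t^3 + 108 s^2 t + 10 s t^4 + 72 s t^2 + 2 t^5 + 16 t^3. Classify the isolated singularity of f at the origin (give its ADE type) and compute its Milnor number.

Type E_8, Milnor number mu = 8.

The Hessian of f at 0 has rank 0. Corank 2; j^3 = 2*(3*s + 2*t)^3 is a perfect cube, so E-series; the 5-jet and mu = 8 give E_8.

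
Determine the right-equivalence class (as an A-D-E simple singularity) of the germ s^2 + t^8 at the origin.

The Hessian of f at 0 is [[2, 0], [0, 0]] with rank 1, so corank 1. A Groebner basis of the Jacobian ideal J(f) in C{s,t} is {t^7, s}; counting standard monomials gives mu = 7. Corank 1: A-series; mu = 7 gives A_7.

A_{7}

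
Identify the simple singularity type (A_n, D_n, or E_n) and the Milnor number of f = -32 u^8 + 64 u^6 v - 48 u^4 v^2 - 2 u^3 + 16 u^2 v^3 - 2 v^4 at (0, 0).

The Hessian of f at 0 has rank 0. Corank 2; j^3 = -2*u^3 is a perfect cube, so E-series; the 4-jet and mu = 6 give E_6.

Type E_{6}, Milnor number mu = 6.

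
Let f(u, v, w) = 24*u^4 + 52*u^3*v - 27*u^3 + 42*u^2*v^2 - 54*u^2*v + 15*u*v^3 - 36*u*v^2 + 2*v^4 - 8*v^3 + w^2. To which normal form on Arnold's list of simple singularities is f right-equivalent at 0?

E7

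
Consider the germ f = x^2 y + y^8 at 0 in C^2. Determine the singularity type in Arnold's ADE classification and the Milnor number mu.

Type D_9, Milnor number mu = 9.

The Hessian of f at 0 has rank 0. Corank 2; j^3 = x^2*y has shape L^2 M (L != M), so D-series; mu = 9 gives D_9.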